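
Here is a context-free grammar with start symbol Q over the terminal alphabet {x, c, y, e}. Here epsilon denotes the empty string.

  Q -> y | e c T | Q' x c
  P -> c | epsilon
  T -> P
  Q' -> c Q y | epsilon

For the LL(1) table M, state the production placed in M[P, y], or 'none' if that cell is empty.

FIRST(P) = {epsilon, c}
FIRST(Q') = {epsilon, c}
FIRST(Q) = {c, e, x, y}  (via Q' x c)
FIRST(T) = {epsilon, c}  (via P)
FOLLOW(Q) includes $ since Q is the start symbol.
FOLLOW(T): in Q->e c T, the suffix after T is empty, so FOLLOW(T) ⊇ FOLLOW(Q) = {$, y}. Thus FOLLOW(T) = {$, y}.
FOLLOW(P): in T->P, the suffix after P is empty, so FOLLOW(P) ⊇ FOLLOW(T) = {$, y}. Thus FOLLOW(P) = {$, y}.
For P -> c: FIRST(c) = {c}, so it goes in M[P, t] for t ∈ {c}.
For P -> epsilon: FIRST(epsilon) = {epsilon}, so it goes in M[P, t] for t ∈ {}; since epsilon ∈ FIRST, also for every t ∈ FOLLOW(P) = {$, y}.

P -> epsilon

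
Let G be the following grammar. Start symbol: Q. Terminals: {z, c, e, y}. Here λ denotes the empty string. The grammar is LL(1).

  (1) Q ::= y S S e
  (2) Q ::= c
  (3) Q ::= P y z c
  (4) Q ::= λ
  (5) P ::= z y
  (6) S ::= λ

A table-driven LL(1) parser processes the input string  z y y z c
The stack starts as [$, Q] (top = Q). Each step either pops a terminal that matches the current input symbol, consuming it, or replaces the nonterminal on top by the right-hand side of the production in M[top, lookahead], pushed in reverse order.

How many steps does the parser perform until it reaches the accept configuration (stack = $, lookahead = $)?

step 1: stack=$ Q  input=z y y z c $  — expand Q ::= P y z c
step 2: stack=$ c z y P  input=z y y z c $  — expand P ::= z y
step 3: stack=$ c z y y z  input=z y y z c $  — match z
step 4: stack=$ c z y y  input=y y z c $  — match y
step 5: stack=$ c z y  input=y z c $  — match y
step 6: stack=$ c z  input=z c $  — match z
step 7: stack=$ c  input=c $  — match c
Accept reached after 7 steps.

7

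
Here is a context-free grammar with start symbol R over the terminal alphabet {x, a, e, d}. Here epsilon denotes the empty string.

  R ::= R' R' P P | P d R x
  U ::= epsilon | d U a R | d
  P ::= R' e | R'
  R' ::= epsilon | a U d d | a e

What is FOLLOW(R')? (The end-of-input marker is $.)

{$, a, d, e, x}

FIRST(U) = {epsilon, d}
FIRST(R') = {epsilon, a}
FIRST(P) = {epsilon, a, e}  (via R' e, R')
FIRST(R) = {epsilon, a, d, e}  (via R' R' P P, P d R x)
FOLLOW(R) includes $ since R is the start symbol.
FOLLOW(U): in U::=d U a R, U is followed by a R with FIRST {a}; in R'::=a U d d, U is followed by d d with FIRST {d}. Thus FOLLOW(U) = {a, d}.
FOLLOW(R): in R::=P d R x, R is followed by x with FIRST {x}; in U::=d U a R, the suffix after R is empty, so FOLLOW(R) ⊇ FOLLOW(U) = {a, d}. Thus FOLLOW(R) = {$, a, d, x}.
FOLLOW(P): in R::=R' R' P P (occurrence 1), P is followed by P with FIRST {epsilon, a, e}; in R::=R' R' P P (occurrence 1), the suffix after P is nullable, so FOLLOW(P) ⊇ FOLLOW(R) = {$, a, d, x}; in R::=R' R' P P (occurrence 2), the suffix after P is empty, so FOLLOW(P) ⊇ FOLLOW(R) = {$, a, d, x}; in R::=P d R x, P is followed by d R x with FIRST {d}. Thus FOLLOW(P) = {$, a, d, e, x}.
FOLLOW(R'): in R::=R' R' P P (occurrence 1), R' is followed by R' P P with FIRST {epsilon, a, e}; in R::=R' R' P P (occurrence 1), the suffix after R' is nullable, so FOLLOW(R') ⊇ FOLLOW(R) = {$, a, d, x}; in R::=R' R' P P (occurrence 2), R' is followed by P P with FIRST {epsilon, a, e}; in R::=R' R' P P (occurrence 2), the suffix after R' is nullable, so FOLLOW(R') ⊇ FOLLOW(R) = {$, a, d, x}; in P::=R' e, R' is followed by e with FIRST {e}; in P::=R', the suffix after R' is empty, so FOLLOW(R') ⊇ FOLLOW(P) = {$, a, d, e, x}. Thus FOLLOW(R') = {$, a, d, e, x}.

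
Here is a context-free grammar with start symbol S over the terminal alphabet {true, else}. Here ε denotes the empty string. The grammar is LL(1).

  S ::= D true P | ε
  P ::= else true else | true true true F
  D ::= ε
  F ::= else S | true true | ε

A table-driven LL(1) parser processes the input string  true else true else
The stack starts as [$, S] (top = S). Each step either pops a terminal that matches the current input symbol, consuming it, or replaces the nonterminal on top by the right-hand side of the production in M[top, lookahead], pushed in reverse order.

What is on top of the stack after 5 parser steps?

true

     Stack             Input                  Action
  1  $ S               true else true else $  expand S ::= D true P
  2  $ P true D        true else true else $  expand D ::= ε
  3  $ P true          true else true else $  match true
  4  $ P               else true else $       expand P ::= else true else
  5  $ else true else  else true else $       match else
Stack after step 5: $ else true (top = true).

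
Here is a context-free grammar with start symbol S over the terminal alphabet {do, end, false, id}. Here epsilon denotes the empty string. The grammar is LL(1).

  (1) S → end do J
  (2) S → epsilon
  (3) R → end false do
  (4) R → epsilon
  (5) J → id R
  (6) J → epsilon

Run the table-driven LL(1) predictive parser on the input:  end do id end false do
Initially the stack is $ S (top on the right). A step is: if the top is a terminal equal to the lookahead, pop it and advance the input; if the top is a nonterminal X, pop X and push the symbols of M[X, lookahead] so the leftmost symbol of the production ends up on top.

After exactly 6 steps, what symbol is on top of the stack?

     Stack       Input                     Action
  1  $ S         end do id end false do $  expand S → end do J
  2  $ J do end  end do id end false do $  match end
  3  $ J do      do id end false do $      match do
  4  $ J         id end false do $         expand J → id R
  5  $ R id      id end false do $         match id
  6  $ R         end false do $            expand R → end false do
Stack after step 6: $ do false end (top = end).

end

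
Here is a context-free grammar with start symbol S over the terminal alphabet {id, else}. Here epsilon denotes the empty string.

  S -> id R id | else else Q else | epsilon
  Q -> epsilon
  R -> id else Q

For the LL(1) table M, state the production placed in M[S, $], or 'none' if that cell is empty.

S -> epsilon

FIRST(S) = {epsilon, else, id}
FIRST(Q) = {epsilon}
FIRST(R) = {id}
FOLLOW(S) includes $ since S is the start symbol.
FOLLOW(S): S appears on no right-hand side. Thus FOLLOW(S) = {$}.
For S -> id R id: FIRST(id R id) = {id}, so it goes in M[S, t] for t ∈ {id}.
For S -> else else Q else: FIRST(else else Q else) = {else}, so it goes in M[S, t] for t ∈ {else}.
For S -> epsilon: FIRST(epsilon) = {epsilon}, so it goes in M[S, t] for t ∈ {}; since epsilon ∈ FIRST, also for every t ∈ FOLLOW(S) = {$}.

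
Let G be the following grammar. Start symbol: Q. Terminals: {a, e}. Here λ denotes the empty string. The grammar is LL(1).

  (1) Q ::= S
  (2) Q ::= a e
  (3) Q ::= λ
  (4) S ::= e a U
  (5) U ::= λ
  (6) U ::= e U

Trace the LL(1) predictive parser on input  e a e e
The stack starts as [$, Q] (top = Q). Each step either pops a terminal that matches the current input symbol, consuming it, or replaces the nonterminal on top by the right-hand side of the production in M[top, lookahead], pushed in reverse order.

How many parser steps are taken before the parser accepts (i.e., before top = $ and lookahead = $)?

9

     Stack    Input      Action
  1  $ Q      e a e e $  expand Q ::= S
  2  $ S      e a e e $  expand S ::= e a U
  3  $ U a e  e a e e $  match e
  4  $ U a    a e e $    match a
  5  $ U      e e $      expand U ::= e U
  6  $ U e    e e $      match e
  7  $ U      e $        expand U ::= e U
  8  $ U e    e $        match e
  9  $ U      $          expand U ::= λ
Accept reached after 9 steps.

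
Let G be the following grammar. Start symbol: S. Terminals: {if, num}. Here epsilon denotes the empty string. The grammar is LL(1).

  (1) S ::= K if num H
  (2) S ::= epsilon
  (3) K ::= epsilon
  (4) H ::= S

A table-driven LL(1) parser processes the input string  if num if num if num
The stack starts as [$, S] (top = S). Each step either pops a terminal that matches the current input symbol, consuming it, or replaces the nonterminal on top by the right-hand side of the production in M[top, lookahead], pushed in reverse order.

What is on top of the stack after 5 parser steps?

     Stack         Input                   Action
  1  $ S           if num if num if num $  expand S ::= K if num H
  2  $ H num if K  if num if num if num $  expand K ::= epsilon
  3  $ H num if    if num if num if num $  match if
  4  $ H num       num if num if num $     match num
  5  $ H           if num if num $         expand H ::= S
Stack after step 5: $ S (top = S).

S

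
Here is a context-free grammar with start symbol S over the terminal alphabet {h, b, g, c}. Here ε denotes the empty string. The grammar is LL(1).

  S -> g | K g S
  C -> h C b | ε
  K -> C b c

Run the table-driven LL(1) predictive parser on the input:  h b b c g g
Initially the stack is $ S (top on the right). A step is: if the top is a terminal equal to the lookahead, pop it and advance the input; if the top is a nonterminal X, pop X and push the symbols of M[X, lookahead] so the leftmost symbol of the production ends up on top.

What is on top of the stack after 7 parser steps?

c

     Stack            Input          Action
  1  $ S              h b b c g g $  expand S -> K g S
  2  $ S g K          h b b c g g $  expand K -> C b c
  3  $ S g c b C      h b b c g g $  expand C -> h C b
  4  $ S g c b b C h  h b b c g g $  match h
  5  $ S g c b b C    b b c g g $    expand C -> ε
  6  $ S g c b b      b b c g g $    match b
  7  $ S g c b        b c g g $      match b
Stack after step 7: $ S g c (top = c).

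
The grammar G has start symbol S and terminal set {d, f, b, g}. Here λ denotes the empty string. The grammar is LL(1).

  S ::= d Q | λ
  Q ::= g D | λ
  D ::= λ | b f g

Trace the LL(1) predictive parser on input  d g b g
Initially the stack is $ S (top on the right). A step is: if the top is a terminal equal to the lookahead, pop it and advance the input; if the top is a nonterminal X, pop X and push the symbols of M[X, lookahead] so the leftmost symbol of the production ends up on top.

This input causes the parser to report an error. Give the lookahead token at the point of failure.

g

step 1: stack=$ S  input=d g b g $  — expand S ::= d Q
step 2: stack=$ Q d  input=d g b g $  — match d
step 3: stack=$ Q  input=g b g $  — expand Q ::= g D
step 4: stack=$ D g  input=g b g $  — match g
step 5: stack=$ D  input=b g $  — expand D ::= b f g
step 6: stack=$ g f b  input=b g $  — match b
step 7: stack=$ g f  input=g $  — error: top is terminal f but lookahead is g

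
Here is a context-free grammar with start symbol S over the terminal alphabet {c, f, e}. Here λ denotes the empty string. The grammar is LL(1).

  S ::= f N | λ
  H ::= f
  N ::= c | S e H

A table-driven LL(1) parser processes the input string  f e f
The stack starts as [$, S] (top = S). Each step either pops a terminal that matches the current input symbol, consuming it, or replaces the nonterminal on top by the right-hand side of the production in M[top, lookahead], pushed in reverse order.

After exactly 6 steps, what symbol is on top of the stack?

     Stack    Input    Action
  1  $ S      f e f $  expand S ::= f N
  2  $ N f    f e f $  match f
  3  $ N      e f $    expand N ::= S e H
  4  $ H e S  e f $    expand S ::= λ
  5  $ H e    e f $    match e
  6  $ H      f $      expand H ::= f
Stack after step 6: $ f (top = f).

f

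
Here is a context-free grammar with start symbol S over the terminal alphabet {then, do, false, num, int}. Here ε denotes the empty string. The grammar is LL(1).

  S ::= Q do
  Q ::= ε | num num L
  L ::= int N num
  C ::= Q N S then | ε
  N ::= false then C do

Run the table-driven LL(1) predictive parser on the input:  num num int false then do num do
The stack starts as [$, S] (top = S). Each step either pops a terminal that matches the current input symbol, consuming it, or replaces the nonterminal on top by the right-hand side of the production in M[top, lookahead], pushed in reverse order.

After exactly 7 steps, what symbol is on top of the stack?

     Stack           Input                               Action
  1  $ S             num num int false then do num do $  expand S ::= Q do
  2  $ do Q          num num int false then do num do $  expand Q ::= num num L
  3  $ do L num num  num num int false then do num do $  match num
  4  $ do L num      num int false then do num do $      match num
  5  $ do L          int false then do num do $          expand L ::= int N num
  6  $ do num N int  int false then do num do $          match int
  7  $ do num N      false then do num do $              expand N ::= false then C do
Stack after step 7: $ do num do C then false (top = false).

false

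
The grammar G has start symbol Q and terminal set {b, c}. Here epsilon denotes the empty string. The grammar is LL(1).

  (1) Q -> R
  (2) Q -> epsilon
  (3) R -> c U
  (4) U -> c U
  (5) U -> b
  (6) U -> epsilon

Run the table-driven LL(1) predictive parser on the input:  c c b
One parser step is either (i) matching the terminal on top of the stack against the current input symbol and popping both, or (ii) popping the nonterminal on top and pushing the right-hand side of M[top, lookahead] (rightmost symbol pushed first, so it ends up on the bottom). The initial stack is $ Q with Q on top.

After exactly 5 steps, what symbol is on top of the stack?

step 1: stack=$ Q  input=c c b $  — expand Q -> R
step 2: stack=$ R  input=c c b $  — expand R -> c U
step 3: stack=$ U c  input=c c b $  — match c
step 4: stack=$ U  input=c b $  — expand U -> c U
step 5: stack=$ U c  input=c b $  — match c
Stack after step 5: $ U (top = U).

U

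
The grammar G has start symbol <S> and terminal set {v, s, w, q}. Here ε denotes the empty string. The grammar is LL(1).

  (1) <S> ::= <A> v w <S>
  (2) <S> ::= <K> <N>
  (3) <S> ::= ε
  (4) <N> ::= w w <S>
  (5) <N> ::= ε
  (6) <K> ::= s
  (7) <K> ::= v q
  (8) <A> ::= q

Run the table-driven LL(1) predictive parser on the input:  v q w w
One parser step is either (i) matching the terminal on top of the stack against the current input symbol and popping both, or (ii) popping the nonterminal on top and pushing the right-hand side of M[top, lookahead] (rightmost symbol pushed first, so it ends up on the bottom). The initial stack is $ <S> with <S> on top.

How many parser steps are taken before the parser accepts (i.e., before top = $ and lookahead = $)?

step 1: stack=$ <S>  input=v q w w $  — expand <S> ::= <K> <N>
step 2: stack=$ <N> <K>  input=v q w w $  — expand <K> ::= v q
step 3: stack=$ <N> q v  input=v q w w $  — match v
step 4: stack=$ <N> q  input=q w w $  — match q
step 5: stack=$ <N>  input=w w $  — expand <N> ::= w w <S>
step 6: stack=$ <S> w w  input=w w $  — match w
step 7: stack=$ <S> w  input=w $  — match w
step 8: stack=$ <S>  input=$  — expand <S> ::= ε
Accept reached after 8 steps.

8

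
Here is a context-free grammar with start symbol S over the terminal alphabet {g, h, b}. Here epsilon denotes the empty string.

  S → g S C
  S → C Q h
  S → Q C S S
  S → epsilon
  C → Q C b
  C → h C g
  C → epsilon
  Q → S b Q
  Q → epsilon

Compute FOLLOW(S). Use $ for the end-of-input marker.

{$, b, g, h}

FIRST(S): from S→g S C we get {g}; from S→C Q h we get {b, g, h}; from S→Q C S S we get {epsilon, b, g, h}; from S→epsilon we get {epsilon}. So FIRST(S) = {epsilon, b, g, h}.
FIRST(Q): from Q→S b Q we get {b, g, h}; from Q→epsilon we get {epsilon}. So FIRST(Q) = {epsilon, b, g, h}.
FIRST(C): from C→Q C b we get {b, g, h}; from C→h C g we get {h}; from C→epsilon we get {epsilon}. So FIRST(C) = {epsilon, b, g, h}.
FOLLOW(S) includes $ since S is the start symbol.
FOLLOW(S): in S→g S C, S is followed by C with FIRST {epsilon, b, g, h}; in S→g S C, the suffix after S is nullable (adds nothing new); in S→Q C S S (occurrence 1), S is followed by S with FIRST {epsilon, b, g, h}; in S→Q C S S (occurrence 1), the suffix after S is nullable (adds nothing new); in S→Q C S S (occurrence 2), the suffix after S is empty (adds nothing new); in Q→S b Q, S is followed by b Q with FIRST {b}. Thus FOLLOW(S) = {$, b, g, h}.
FOLLOW(C): in S→g S C, the suffix after C is empty, so FOLLOW(C) ⊇ FOLLOW(S) = {$, b, g, h}; in S→C Q h, C is followed by Q h with FIRST {b, g, h}; in S→Q C S S, C is followed by S S with FIRST {epsilon, b, g, h}; in S→Q C S S, the suffix after C is nullable, so FOLLOW(C) ⊇ FOLLOW(S) = {$, b, g, h}; in C→Q C b, C is followed by b with FIRST {b}; in C→h C g, C is followed by g with FIRST {g}. Thus FOLLOW(C) = {$, b, g, h}.
FOLLOW(Q): in S→C Q h, Q is followed by h with FIRST {h}; in S→Q C S S, Q is followed by C S S with FIRST {epsilon, b, g, h}; in S→Q C S S, the suffix after Q is nullable, so FOLLOW(Q) ⊇ FOLLOW(S) = {$, b, g, h}; in C→Q C b, Q is followed by C b with FIRST {b, g, h}; in Q→S b Q, the suffix after Q is empty (adds nothing new). Thus FOLLOW(Q) = {$, b, g, h}.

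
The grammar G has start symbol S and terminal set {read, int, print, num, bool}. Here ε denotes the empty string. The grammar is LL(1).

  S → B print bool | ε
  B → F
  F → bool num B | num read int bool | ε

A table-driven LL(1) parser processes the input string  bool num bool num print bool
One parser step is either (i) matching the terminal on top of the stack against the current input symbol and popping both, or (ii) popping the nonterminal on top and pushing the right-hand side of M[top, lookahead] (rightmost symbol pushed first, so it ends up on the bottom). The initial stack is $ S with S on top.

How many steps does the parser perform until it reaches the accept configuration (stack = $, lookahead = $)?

13

      Stack                    Input                           Action
   1  $ S                      bool num bool num print bool $  expand S → B print bool
   2  $ bool print B           bool num bool num print bool $  expand B → F
   3  $ bool print F           bool num bool num print bool $  expand F → bool num B
   4  $ bool print B num bool  bool num bool num print bool $  match bool
   5  $ bool print B num       num bool num print bool $       match num
   6  $ bool print B           bool num print bool $           expand B → F
   7  $ bool print F           bool num print bool $           expand F → bool num B
   8  $ bool print B num bool  bool num print bool $           match bool
   9  $ bool print B num       num print bool $                match num
  10  $ bool print B           print bool $                    expand B → F
  11  $ bool print F           print bool $                    expand F → ε
  12  $ bool print             print bool $                    match print
  13  $ bool                   bool $                          match bool
Accept reached after 13 steps.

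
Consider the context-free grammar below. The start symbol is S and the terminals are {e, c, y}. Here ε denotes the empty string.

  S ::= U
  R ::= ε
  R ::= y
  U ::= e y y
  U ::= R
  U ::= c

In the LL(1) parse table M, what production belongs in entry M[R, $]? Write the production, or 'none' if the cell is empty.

FIRST(R) = {ε, y}
FIRST(U) = {ε, c, e, y}  (via R)
FIRST(S) = {ε, c, e, y}  (via U)
FOLLOW(S) includes $ since S is the start symbol.
FOLLOW(U): in S::=U, the suffix after U is empty, so FOLLOW(U) ⊇ FOLLOW(S) = {$}. Thus FOLLOW(U) = {$}.
FOLLOW(R): in U::=R, the suffix after R is empty, so FOLLOW(R) ⊇ FOLLOW(U) = {$}. Thus FOLLOW(R) = {$}.
For R ::= ε: FIRST(ε) = {ε}, so it goes in M[R, t] for t ∈ {}; since ε ∈ FIRST, also for every t ∈ FOLLOW(R) = {$}.
For R ::= y: FIRST(y) = {y}, so it goes in M[R, t] for t ∈ {y}.

R ::= ε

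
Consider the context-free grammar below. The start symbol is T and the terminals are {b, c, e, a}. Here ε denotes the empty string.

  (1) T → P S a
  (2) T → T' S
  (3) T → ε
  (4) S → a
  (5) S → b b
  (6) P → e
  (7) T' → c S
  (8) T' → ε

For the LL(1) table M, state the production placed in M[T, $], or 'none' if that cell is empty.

T → ε

FIRST(S) = {a, b}
FIRST(P) = {e}
FIRST(T') = {ε, c}
FIRST(T) = {ε, a, b, c, e}  (via P S a, T' S)
FOLLOW(T) includes $ since T is the start symbol.
FOLLOW(T): T appears on no right-hand side. Thus FOLLOW(T) = {$}.
For T → P S a: FIRST(P S a) = {e}, so it goes in M[T, t] for t ∈ {e}.
For T → T' S: FIRST(T' S) = {a, b, c}, so it goes in M[T, t] for t ∈ {a, b, c}.
For T → ε: FIRST(ε) = {ε}, so it goes in M[T, t] for t ∈ {}; since ε ∈ FIRST, also for every t ∈ FOLLOW(T) = {$}.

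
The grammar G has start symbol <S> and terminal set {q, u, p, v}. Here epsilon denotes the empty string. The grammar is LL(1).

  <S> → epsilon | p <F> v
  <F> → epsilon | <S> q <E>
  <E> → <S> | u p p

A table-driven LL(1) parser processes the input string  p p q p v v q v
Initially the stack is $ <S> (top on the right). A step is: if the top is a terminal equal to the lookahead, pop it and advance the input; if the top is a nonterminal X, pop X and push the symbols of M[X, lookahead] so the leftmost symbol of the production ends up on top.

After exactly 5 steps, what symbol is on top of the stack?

<F>

     Stack              Input              Action
  1  $ <S>              p p q p v v q v $  expand <S> → p <F> v
  2  $ v <F> p          p p q p v v q v $  match p
  3  $ v <F>            p q p v v q v $    expand <F> → <S> q <E>
  4  $ v <E> q <S>      p q p v v q v $    expand <S> → p <F> v
  5  $ v <E> q v <F> p  p q p v v q v $    match p
Stack after step 5: $ v <E> q v <F> (top = <F>).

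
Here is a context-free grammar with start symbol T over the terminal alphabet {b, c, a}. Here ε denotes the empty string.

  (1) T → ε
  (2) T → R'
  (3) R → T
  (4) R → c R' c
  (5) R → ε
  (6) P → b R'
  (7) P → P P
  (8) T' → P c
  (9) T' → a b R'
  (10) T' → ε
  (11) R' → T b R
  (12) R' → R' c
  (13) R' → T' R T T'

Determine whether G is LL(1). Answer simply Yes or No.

No

FIRST(T) = {ε, a, b, c}
FIRST(R) = {ε, a, b, c}
FIRST(P) = {b}
FIRST(T') = {ε, a, b}
FIRST(R') = {ε, a, b, c}
FOLLOW(T) = {$, a, b, c}
FOLLOW(R) = {$, a, b, c}
FOLLOW(P) = {b, c}
FOLLOW(T') = {$, a, b, c}
FOLLOW(R') = {$, a, b, c}
Cell M[P, b] receives both P → b R' and P → P P — the grammar is not LL(1).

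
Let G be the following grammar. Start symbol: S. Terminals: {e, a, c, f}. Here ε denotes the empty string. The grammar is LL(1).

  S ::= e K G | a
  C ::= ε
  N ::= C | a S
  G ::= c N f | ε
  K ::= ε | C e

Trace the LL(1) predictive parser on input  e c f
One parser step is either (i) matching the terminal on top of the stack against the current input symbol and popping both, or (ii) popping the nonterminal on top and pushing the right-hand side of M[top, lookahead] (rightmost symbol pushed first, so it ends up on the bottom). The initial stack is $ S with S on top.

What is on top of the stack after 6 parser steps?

C

     Stack    Input    Action
  1  $ S      e c f $  expand S ::= e K G
  2  $ G K e  e c f $  match e
  3  $ G K    c f $    expand K ::= ε
  4  $ G      c f $    expand G ::= c N f
  5  $ f N c  c f $    match c
  6  $ f N    f $      expand N ::= C
Stack after step 6: $ f C (top = C).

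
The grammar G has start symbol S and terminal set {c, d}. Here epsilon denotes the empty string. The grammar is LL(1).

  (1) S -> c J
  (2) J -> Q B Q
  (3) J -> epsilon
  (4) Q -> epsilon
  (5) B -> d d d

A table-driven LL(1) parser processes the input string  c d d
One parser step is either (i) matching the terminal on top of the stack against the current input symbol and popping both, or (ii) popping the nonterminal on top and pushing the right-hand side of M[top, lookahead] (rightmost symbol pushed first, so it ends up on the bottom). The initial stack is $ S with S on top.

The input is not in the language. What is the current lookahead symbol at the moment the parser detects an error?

$

step 1: stack=$ S  input=c d d $  — expand S -> c J
step 2: stack=$ J c  input=c d d $  — match c
step 3: stack=$ J  input=d d $  — expand J -> Q B Q
step 4: stack=$ Q B Q  input=d d $  — expand Q -> epsilon
step 5: stack=$ Q B  input=d d $  — expand B -> d d d
step 6: stack=$ Q d d d  input=d d $  — match d
step 7: stack=$ Q d d  input=d $  — match d
step 8: stack=$ Q d  input=$  — error: top is terminal d but lookahead is $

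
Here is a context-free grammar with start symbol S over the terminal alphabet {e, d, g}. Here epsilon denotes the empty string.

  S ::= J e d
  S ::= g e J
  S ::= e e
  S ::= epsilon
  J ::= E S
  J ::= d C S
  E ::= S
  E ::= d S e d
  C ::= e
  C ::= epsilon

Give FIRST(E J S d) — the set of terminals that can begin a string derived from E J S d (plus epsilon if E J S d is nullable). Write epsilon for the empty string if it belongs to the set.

FIRST(C): from C::=e we get {e}; from C::=epsilon we get {epsilon}. So FIRST(C) = {epsilon, e}.
FIRST(S): from S::=J e d we get {d, e, g}; from S::=g e J we get {g}; from S::=e e we get {e}; from S::=epsilon we get {epsilon}. So FIRST(S) = {epsilon, d, e, g}.
FIRST(E): from E::=S we get {epsilon, d, e, g}; from E::=d S e d we get {d}. So FIRST(E) = {epsilon, d, e, g}.
FIRST(J): from J::=E S we get {epsilon, d, e, g}; from J::=d C S we get {d}. So FIRST(J) = {epsilon, d, e, g}.
FIRST(E J S d): take FIRST of each symbol in turn, carrying on past any symbol whose FIRST contains epsilon; result {d, e, g}.

{d, e, g}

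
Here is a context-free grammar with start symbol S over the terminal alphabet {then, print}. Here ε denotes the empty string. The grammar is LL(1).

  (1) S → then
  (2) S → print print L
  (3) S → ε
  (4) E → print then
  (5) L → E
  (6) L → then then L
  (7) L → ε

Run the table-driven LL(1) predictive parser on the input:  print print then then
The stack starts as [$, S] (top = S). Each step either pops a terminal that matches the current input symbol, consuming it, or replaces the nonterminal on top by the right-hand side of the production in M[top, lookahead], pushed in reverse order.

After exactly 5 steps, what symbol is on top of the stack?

     Stack            Input                    Action
  1  $ S              print print then then $  expand S → print print L
  2  $ L print print  print print then then $  match print
  3  $ L print        print then then $        match print
  4  $ L              then then $              expand L → then then L
  5  $ L then then    then then $              match then
Stack after step 5: $ L then (top = then).

then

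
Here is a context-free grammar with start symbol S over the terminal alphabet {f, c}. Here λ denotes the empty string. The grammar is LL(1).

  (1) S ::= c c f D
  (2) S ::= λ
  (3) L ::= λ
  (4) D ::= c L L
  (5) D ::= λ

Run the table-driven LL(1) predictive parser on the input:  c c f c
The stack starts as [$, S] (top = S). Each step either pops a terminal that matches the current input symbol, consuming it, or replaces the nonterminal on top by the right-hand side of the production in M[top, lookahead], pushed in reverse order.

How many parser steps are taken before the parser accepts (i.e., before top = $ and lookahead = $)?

step 1: stack=$ S  input=c c f c $  — expand S ::= c c f D
step 2: stack=$ D f c c  input=c c f c $  — match c
step 3: stack=$ D f c  input=c f c $  — match c
step 4: stack=$ D f  input=f c $  — match f
step 5: stack=$ D  input=c $  — expand D ::= c L L
step 6: stack=$ L L c  input=c $  — match c
step 7: stack=$ L L  input=$  — expand L ::= λ
step 8: stack=$ L  input=$  — expand L ::= λ
Accept reached after 8 steps.

8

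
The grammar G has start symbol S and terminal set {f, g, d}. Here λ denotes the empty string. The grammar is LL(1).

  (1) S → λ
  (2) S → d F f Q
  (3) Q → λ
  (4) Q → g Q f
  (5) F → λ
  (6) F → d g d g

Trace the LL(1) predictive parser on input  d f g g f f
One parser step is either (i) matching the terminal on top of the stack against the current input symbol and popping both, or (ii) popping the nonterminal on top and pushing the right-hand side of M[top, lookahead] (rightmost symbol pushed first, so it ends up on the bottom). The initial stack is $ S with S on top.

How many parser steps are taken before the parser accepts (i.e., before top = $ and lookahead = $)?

11

      Stack      Input          Action
   1  $ S        d f g g f f $  expand S → d F f Q
   2  $ Q f F d  d f g g f f $  match d
   3  $ Q f F    f g g f f $    expand F → λ
   4  $ Q f      f g g f f $    match f
   5  $ Q        g g f f $      expand Q → g Q f
   6  $ f Q g    g g f f $      match g
   7  $ f Q      g f f $        expand Q → g Q f
   8  $ f f Q g  g f f $        match g
   9  $ f f Q    f f $          expand Q → λ
  10  $ f f      f f $          match f
  11  $ f        f $            match f
Accept reached after 11 steps.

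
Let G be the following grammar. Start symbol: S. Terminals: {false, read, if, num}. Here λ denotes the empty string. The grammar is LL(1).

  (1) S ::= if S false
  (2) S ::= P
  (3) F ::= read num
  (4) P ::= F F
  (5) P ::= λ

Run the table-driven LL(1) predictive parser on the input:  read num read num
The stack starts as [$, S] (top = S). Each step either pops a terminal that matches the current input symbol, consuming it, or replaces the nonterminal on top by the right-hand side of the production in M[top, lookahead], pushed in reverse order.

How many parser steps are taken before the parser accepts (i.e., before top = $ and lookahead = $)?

step 1: stack=$ S  input=read num read num $  — expand S ::= P
step 2: stack=$ P  input=read num read num $  — expand P ::= F F
step 3: stack=$ F F  input=read num read num $  — expand F ::= read num
step 4: stack=$ F num read  input=read num read num $  — match read
step 5: stack=$ F num  input=num read num $  — match num
step 6: stack=$ F  input=read num $  — expand F ::= read num
step 7: stack=$ num read  input=read num $  — match read
step 8: stack=$ num  input=num $  — match num
Accept reached after 8 steps.

8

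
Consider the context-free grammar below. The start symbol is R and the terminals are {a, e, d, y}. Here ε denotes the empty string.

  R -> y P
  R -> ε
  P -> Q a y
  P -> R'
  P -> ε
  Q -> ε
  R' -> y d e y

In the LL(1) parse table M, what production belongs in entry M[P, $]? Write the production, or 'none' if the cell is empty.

P -> ε

FIRST(R): from R->y P we get {y}; from R->ε we get {ε}. So FIRST(R) = {ε, y}.
FIRST(Q): from Q->ε we get {ε}. So FIRST(Q) = {ε}.
FIRST(R'): from R'->y d e y we get {y}. So FIRST(R') = {y}.
FIRST(P): from P->Q a y we get {a}; from P->R' we get {y}; from P->ε we get {ε}. So FIRST(P) = {ε, a, y}.
FOLLOW(R) includes $ since R is the start symbol.
FOLLOW(R): R appears on no right-hand side. Thus FOLLOW(R) = {$}.
FOLLOW(P): in R->y P, the suffix after P is empty, so FOLLOW(P) ⊇ FOLLOW(R) = {$}. Thus FOLLOW(P) = {$}.
For P -> Q a y: FIRST(Q a y) = {a}, so it goes in M[P, t] for t ∈ {a}.
For P -> R': FIRST(R') = {y}, so it goes in M[P, t] for t ∈ {y}.
For P -> ε: FIRST(ε) = {ε}, so it goes in M[P, t] for t ∈ {}; since ε ∈ FIRST, also for every t ∈ FOLLOW(P) = {$}.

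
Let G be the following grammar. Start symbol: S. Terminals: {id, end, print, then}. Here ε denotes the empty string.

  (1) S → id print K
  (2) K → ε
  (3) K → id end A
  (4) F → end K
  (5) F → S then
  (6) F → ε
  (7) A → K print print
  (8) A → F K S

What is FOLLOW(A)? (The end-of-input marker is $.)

FIRST(S): from S→id print K we get {id}. So FIRST(S) = {id}.
FIRST(K): from K→ε we get {ε}; from K→id end A we get {id}. So FIRST(K) = {ε, id}.
FIRST(F): from F→end K we get {end}; from F→S then we get {id}; from F→ε we get {ε}. So FIRST(F) = {ε, end, id}.
FIRST(A): from A→K print print we get {id, print}; from A→F K S we get {end, id}. So FIRST(A) = {end, id, print}.
FOLLOW(S) includes $ since S is the start symbol.
FOLLOW(F): in A→F K S, F is followed by K S with FIRST {id}. Thus FOLLOW(F) = {id}.
FOLLOW(S): in F→S then, S is followed by then with FIRST {then}; in A→F K S, the suffix after S is empty, so FOLLOW(S) ⊇ FOLLOW(A) = {$, id, print, then}. Thus FOLLOW(S) = {$, id, print, then}.
FOLLOW(K): in S→id print K, the suffix after K is empty, so FOLLOW(K) ⊇ FOLLOW(S) = {$, id, print, then}; in F→end K, the suffix after K is empty, so FOLLOW(K) ⊇ FOLLOW(F) = {id}; in A→K print print, K is followed by print print with FIRST {print}; in A→F K S, K is followed by S with FIRST {id}. Thus FOLLOW(K) = {$, id, print, then}.
FOLLOW(A): in K→id end A, the suffix after A is empty, so FOLLOW(A) ⊇ FOLLOW(K) = {$, id, print, then}. Thus FOLLOW(A) = {$, id, print, then}.

{$, id, print, then}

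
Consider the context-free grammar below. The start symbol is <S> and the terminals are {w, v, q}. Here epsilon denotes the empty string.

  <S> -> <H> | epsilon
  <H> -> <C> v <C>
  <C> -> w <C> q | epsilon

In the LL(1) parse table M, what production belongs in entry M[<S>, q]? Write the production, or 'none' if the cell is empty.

none

FIRST(<C>) = {epsilon, w}
FIRST(<H>) = {v, w}  (via <C> v <C>)
FIRST(<S>) = {epsilon, v, w}  (via <H>)
FOLLOW(<S>) includes $ since <S> is the start symbol.
FOLLOW(<S>): <S> appears on no right-hand side. Thus FOLLOW(<S>) = {$}.
For <S> -> <H>: FIRST(<H>) = {v, w}, so it goes in M[<S>, t] for t ∈ {v, w}.
For <S> -> epsilon: FIRST(epsilon) = {epsilon}, so it goes in M[<S>, t] for t ∈ {}; since epsilon ∈ FIRST, also for every t ∈ FOLLOW(<S>) = {$}.
None of these place a production in M[<S>, q].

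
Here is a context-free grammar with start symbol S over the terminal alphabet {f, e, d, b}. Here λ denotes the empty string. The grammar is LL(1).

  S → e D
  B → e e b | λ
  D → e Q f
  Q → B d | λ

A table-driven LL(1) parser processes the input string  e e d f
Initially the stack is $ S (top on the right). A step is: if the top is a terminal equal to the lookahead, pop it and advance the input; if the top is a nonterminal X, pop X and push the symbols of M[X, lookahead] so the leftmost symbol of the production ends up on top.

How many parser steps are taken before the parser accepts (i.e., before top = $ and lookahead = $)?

8

step 1: stack=$ S  input=e e d f $  — expand S → e D
step 2: stack=$ D e  input=e e d f $  — match e
step 3: stack=$ D  input=e d f $  — expand D → e Q f
step 4: stack=$ f Q e  input=e d f $  — match e
step 5: stack=$ f Q  input=d f $  — expand Q → B d
step 6: stack=$ f d B  input=d f $  — expand B → λ
step 7: stack=$ f d  input=d f $  — match d
step 8: stack=$ f  input=f $  — match f
Accept reached after 8 steps.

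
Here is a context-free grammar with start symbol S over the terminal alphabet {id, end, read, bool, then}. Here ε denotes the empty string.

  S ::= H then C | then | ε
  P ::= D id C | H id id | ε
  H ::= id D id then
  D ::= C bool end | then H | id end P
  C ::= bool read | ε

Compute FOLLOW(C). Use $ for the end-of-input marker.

FIRST(H): from H::=id D id then we get {id}. So FIRST(H) = {id}.
FIRST(C): from C::=bool read we get {bool}; from C::=ε we get {ε}. So FIRST(C) = {ε, bool}.
FIRST(S): from S::=H then C we get {id}; from S::=then we get {then}; from S::=ε we get {ε}. So FIRST(S) = {ε, id, then}.
FIRST(D): from D::=C bool end we get {bool}; from D::=then H we get {then}; from D::=id end P we get {id}. So FIRST(D) = {bool, id, then}.
FIRST(P): from P::=D id C we get {bool, id, then}; from P::=H id id we get {id}; from P::=ε we get {ε}. So FIRST(P) = {ε, bool, id, then}.
FOLLOW(S) includes $ since S is the start symbol.
FOLLOW(S): S appears on no right-hand side. Thus FOLLOW(S) = {$}.
FOLLOW(D): in P::=D id C, D is followed by id C with FIRST {id}; in H::=id D id then, D is followed by id then with FIRST {id}. Thus FOLLOW(D) = {id}.
FOLLOW(P): in D::=id end P, the suffix after P is empty, so FOLLOW(P) ⊇ FOLLOW(D) = {id}. Thus FOLLOW(P) = {id}.
FOLLOW(H): in S::=H then C, H is followed by then C with FIRST {then}; in P::=H id id, H is followed by id id with FIRST {id}; in D::=then H, the suffix after H is empty, so FOLLOW(H) ⊇ FOLLOW(D) = {id}. Thus FOLLOW(H) = {id, then}.
FOLLOW(C): in S::=H then C, the suffix after C is empty, so FOLLOW(C) ⊇ FOLLOW(S) = {$}; in P::=D id C, the suffix after C is empty, so FOLLOW(C) ⊇ FOLLOW(P) = {id}; in D::=C bool end, C is followed by bool end with FIRST {bool}. Thus FOLLOW(C) = {$, bool, id}.

{$, bool, id}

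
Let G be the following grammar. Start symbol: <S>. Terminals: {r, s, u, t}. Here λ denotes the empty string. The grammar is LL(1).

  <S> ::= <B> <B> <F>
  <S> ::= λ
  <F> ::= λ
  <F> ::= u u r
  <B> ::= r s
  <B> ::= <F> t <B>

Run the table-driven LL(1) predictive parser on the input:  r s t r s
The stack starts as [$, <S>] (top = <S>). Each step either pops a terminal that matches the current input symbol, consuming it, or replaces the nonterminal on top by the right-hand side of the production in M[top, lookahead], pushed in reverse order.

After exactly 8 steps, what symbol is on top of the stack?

step 1: stack=$ <S>  input=r s t r s $  — expand <S> ::= <B> <B> <F>
step 2: stack=$ <F> <B> <B>  input=r s t r s $  — expand <B> ::= r s
step 3: stack=$ <F> <B> s r  input=r s t r s $  — match r
step 4: stack=$ <F> <B> s  input=s t r s $  — match s
step 5: stack=$ <F> <B>  input=t r s $  — expand <B> ::= <F> t <B>
step 6: stack=$ <F> <B> t <F>  input=t r s $  — expand <F> ::= λ
step 7: stack=$ <F> <B> t  input=t r s $  — match t
step 8: stack=$ <F> <B>  input=r s $  — expand <B> ::= r s
Stack after step 8: $ <F> s r (top = r).

r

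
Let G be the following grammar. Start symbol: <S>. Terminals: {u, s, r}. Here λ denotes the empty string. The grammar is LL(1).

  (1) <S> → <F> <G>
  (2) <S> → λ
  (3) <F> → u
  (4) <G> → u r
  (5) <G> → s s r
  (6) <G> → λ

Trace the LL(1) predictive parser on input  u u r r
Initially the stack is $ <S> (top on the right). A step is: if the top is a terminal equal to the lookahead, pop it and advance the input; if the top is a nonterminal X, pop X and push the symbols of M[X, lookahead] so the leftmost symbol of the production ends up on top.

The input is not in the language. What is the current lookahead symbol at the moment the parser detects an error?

r

step 1: stack=$ <S>  input=u u r r $  — expand <S> → <F> <G>
step 2: stack=$ <G> <F>  input=u u r r $  — expand <F> → u
step 3: stack=$ <G> u  input=u u r r $  — match u
step 4: stack=$ <G>  input=u r r $  — expand <G> → u r
step 5: stack=$ r u  input=u r r $  — match u
step 6: stack=$ r  input=r r $  — match r
step 7: stack=$  input=r $  — error: stack empty but input remains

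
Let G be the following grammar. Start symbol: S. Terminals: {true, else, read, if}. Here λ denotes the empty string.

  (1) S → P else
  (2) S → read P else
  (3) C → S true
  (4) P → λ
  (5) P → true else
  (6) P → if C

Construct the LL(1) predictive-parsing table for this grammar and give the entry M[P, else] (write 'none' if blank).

FIRST(P) = {λ, if, true}
FIRST(S) = {else, if, read, true}  (via P else)
FIRST(C) = {else, if, read, true}  (via S true)
FOLLOW(S) includes $ since S is the start symbol.
FOLLOW(P): in S→P else, P is followed by else with FIRST {else}; in S→read P else, P is followed by else with FIRST {else}. Thus FOLLOW(P) = {else}.
For P → λ: FIRST(λ) = {λ}, so it goes in M[P, t] for t ∈ {}; since λ ∈ FIRST, also for every t ∈ FOLLOW(P) = {else}.
For P → true else: FIRST(true else) = {true}, so it goes in M[P, t] for t ∈ {true}.
For P → if C: FIRST(if C) = {if}, so it goes in M[P, t] for t ∈ {if}.

P → λ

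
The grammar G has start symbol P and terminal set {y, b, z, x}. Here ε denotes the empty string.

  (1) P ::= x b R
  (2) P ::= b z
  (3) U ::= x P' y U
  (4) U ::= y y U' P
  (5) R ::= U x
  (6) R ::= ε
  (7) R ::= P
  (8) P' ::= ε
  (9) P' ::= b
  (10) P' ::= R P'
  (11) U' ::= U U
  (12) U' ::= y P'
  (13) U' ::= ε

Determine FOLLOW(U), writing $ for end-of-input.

{b, x, y}

FIRST(P) = {b, x}
FIRST(U) = {x, y}
FIRST(R) = {ε, b, x, y}  (via U x, P)
FIRST(U') = {ε, x, y}  (via U U)
FIRST(P') = {ε, b, x, y}  (via R P')
FOLLOW(P) includes $ since P is the start symbol.
FOLLOW(U'): in U::=y y U' P, U' is followed by P with FIRST {b, x}. Thus FOLLOW(U') = {b, x}.
FOLLOW(U): in U::=x P' y U, the suffix after U is empty (adds nothing new); in R::=U x, U is followed by x with FIRST {x}; in U'::=U U (occurrence 1), U is followed by U with FIRST {x, y}; in U'::=U U (occurrence 2), the suffix after U is empty, so FOLLOW(U) ⊇ FOLLOW(U') = {b, x}. Thus FOLLOW(U) = {b, x, y}.
FOLLOW(P'): in U::=x P' y U, P' is followed by y U with FIRST {y}; in P'::=R P', the suffix after P' is empty (adds nothing new); in U'::=y P', the suffix after P' is empty, so FOLLOW(P') ⊇ FOLLOW(U') = {b, x}. Thus FOLLOW(P') = {b, x, y}.
FOLLOW(P): in U::=y y U' P, the suffix after P is empty, so FOLLOW(P) ⊇ FOLLOW(U) = {b, x, y}; in R::=P, the suffix after P is empty, so FOLLOW(P) ⊇ FOLLOW(R) = {$, b, x, y}. Thus FOLLOW(P) = {$, b, x, y}.
FOLLOW(R): in P::=x b R, the suffix after R is empty, so FOLLOW(R) ⊇ FOLLOW(P) = {$, b, x, y}; in P'::=R P', R is followed by P' with FIRST {ε, b, x, y}; in P'::=R P', the suffix after R is nullable, so FOLLOW(R) ⊇ FOLLOW(P') = {b, x, y}. Thus FOLLOW(R) = {$, b, x, y}.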